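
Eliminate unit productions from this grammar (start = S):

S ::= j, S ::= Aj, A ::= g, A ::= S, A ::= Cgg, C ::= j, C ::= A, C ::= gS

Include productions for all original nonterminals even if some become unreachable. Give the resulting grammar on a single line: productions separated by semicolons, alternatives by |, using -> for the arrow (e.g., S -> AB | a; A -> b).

Unit productions: A->S, C->A.
Unit pairs (A ⇒* B via units): (A,S), (C,A), (C,S).
S: inherits non-unit rules of {S} → Aj | j.
A: inherits non-unit rules of {A, S} → Aj | Cgg | g | j.
C: inherits non-unit rules of {A, C, S} → Aj | Cgg | g | gS | j.

S -> j | Aj; A -> g | j | Aj | Cgg; C -> g | j | Aj | gS | Cgg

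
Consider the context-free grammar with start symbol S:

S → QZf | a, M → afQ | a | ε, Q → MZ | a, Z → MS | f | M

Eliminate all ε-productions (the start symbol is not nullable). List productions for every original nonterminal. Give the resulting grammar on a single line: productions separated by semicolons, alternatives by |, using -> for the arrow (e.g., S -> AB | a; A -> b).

S -> a | f | Qf | Zf | QZf; M -> a | af | afQ; Q -> M | Z | a | MZ; Z -> M | S | f | MS

Nullable set: {M, Q, Z}.
S -> QZf: Q, Z nullable, giving QZf | Qf | Zf | f.
Drop M -> ε.
M -> afQ: Q nullable, giving af | afQ.
Q -> MZ: M, Z nullable, giving M | MZ | Z.
Z -> M: M nullable, giving M.
Z -> MS: M nullable, giving MS | S.
Unchanged (no nullable symbols): S -> a; M -> a; Q -> a; Z -> f.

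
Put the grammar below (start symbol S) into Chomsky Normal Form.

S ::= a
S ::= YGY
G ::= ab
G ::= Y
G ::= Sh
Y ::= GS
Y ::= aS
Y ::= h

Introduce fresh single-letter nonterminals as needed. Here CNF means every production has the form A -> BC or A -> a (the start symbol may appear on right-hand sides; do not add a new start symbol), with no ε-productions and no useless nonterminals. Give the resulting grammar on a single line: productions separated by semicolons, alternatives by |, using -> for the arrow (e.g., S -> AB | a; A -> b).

No ε-productions.
After unit-elimination: S -> a | YGY; G -> h | GS | Sh | aS | ab; Y -> h | GS | aS.
TERM: introduce B -> a, C -> b, A -> h and substitute in every rule of length ≥2.
BIN: S -> YGY becomes S -> YD, D -> GY.

S -> a | YD; A -> h; B -> a; C -> b; D -> GY; G -> h | BC | BS | GS | SA; Y -> h | BS | GS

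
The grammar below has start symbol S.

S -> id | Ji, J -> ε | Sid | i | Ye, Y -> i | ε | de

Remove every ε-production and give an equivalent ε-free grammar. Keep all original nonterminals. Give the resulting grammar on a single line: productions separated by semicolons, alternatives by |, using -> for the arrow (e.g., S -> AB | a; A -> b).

S -> i | Ji | id; J -> e | i | Ye | Sid; Y -> i | de

Nullable set: {J, Y}.
S -> Ji: J nullable, giving Ji | i.
Drop J -> ε.
J -> Ye: Y nullable, giving Ye | e.
Drop Y -> ε.
Unchanged (no nullable symbols): S -> id; J -> Sid; J -> i; Y -> de; Y -> i.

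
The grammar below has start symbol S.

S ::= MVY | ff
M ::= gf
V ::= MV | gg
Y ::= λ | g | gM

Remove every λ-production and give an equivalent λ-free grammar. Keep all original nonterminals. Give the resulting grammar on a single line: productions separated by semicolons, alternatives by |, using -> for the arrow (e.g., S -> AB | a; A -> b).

S -> MV | ff | MVY; M -> gf; V -> MV | gg; Y -> g | gM

Nullable set: {Y}.
S -> MVY: Y nullable, giving MV | MVY.
Drop Y -> λ.
Unchanged (no nullable symbols): S -> ff; M -> gf; V -> MV; V -> gg; Y -> g; Y -> gM.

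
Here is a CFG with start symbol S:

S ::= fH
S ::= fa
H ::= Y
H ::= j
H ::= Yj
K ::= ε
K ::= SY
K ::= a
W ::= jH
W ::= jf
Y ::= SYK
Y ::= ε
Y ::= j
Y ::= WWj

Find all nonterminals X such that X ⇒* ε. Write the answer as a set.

{H, K, Y}

Directly nullable (have an ε-rule): {K, Y}.
H is nullable via H -> Y (every symbol on the right is already known nullable).
Not nullable: S, W — each has a terminal in every rule's right-hand side or depends on a non-nullable symbol.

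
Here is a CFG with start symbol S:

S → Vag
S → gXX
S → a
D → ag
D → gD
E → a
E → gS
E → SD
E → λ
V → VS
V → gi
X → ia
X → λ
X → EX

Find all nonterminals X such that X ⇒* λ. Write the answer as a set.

{E, X}

Directly nullable (have an ε-rule): {E, X}.
Not nullable: D, S, V — each has a terminal in every rule's right-hand side or depends on a non-nullable symbol.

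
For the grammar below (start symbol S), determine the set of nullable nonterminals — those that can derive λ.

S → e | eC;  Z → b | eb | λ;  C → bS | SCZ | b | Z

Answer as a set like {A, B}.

Directly nullable (have an ε-rule): {Z}.
C is nullable via C -> Z (every symbol on the right is already known nullable).
Not nullable: S — each has a terminal in every rule's right-hand side or depends on a non-nullable symbol.

{C, Z}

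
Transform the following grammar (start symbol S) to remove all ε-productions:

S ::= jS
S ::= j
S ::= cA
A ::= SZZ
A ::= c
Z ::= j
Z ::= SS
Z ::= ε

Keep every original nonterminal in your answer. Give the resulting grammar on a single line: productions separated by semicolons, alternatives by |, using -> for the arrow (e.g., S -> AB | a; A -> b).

S -> j | cA | jS; A -> S | c | SZ | SZZ; Z -> j | SS

Nullable set: {Z}.
A -> SZZ: Z, Z nullable, giving S | SZ | SZZ.
Drop Z -> ε.
Unchanged (no nullable symbols): S -> cA; S -> j; S -> jS; A -> c; Z -> SS; Z -> j.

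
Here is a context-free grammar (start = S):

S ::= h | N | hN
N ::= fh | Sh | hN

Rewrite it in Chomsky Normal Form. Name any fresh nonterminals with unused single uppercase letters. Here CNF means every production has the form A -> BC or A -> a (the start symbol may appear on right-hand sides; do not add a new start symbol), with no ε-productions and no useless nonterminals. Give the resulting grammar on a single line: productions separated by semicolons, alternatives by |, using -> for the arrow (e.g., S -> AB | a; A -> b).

No ε-productions.
After unit-elimination: S -> h | Sh | fh | hN; N -> Sh | fh | hN.
TERM: introduce B -> f, A -> h and substitute in every rule of length ≥2.

S -> h | AN | BA | SA; A -> h; B -> f; N -> AN | BA | SA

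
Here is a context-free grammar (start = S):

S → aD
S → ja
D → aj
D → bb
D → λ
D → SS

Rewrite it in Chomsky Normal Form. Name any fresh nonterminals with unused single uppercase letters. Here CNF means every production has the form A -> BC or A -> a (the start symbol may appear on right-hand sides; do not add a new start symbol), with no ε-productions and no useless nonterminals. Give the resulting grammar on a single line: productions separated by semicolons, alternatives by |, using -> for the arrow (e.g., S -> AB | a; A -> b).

S -> a | AD | BA; A -> a; B -> j; C -> b; D -> AB | CC | SS

Nullable: {D}; after ε-elimination: S -> a | aD | ja; D -> SS | aj | bb.
No unit productions to eliminate.
TERM: introduce A -> a, C -> b, B -> j and substitute in every rule of length ≥2.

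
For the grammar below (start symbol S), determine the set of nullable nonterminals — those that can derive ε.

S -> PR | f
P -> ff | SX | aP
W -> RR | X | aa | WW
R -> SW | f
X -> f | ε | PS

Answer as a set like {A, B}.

Directly nullable (have an ε-rule): {X}.
W is nullable via W -> X (every symbol on the right is already known nullable).
Not nullable: P, R, S — each has a terminal in every rule's right-hand side or depends on a non-nullable symbol.

{W, X}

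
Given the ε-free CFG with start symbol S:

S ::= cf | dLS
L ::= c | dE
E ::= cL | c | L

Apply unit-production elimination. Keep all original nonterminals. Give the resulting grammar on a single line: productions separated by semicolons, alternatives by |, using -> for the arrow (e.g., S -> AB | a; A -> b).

S -> cf | dLS; E -> c | cL | dE; L -> c | dE

Unit productions: E->L.
Unit pairs (A ⇒* B via units): (E,L).
S: inherits non-unit rules of {S} → cf | dLS.
E: inherits non-unit rules of {E, L} → c | cL | dE.
L: inherits non-unit rules of {L} → c | dE.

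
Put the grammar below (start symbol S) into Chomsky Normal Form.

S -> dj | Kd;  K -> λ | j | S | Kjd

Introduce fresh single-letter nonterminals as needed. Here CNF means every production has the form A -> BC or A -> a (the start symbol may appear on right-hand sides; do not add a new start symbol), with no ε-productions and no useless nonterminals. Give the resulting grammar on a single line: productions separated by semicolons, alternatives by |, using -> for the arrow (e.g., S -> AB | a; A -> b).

Nullable: {K}; after ε-elimination: S -> d | Kd | dj; K -> S | j | jd | Kjd.
After unit-elimination: S -> d | Kd | dj; K -> d | j | Kd | dj | jd | Kjd.
TERM: introduce A -> d, B -> j and substitute in every rule of length ≥2.
BIN: K -> KBA becomes K -> KC, C -> BA.

S -> d | AB | KA; A -> d; B -> j; C -> BA; K -> d | j | AB | BA | KA | KC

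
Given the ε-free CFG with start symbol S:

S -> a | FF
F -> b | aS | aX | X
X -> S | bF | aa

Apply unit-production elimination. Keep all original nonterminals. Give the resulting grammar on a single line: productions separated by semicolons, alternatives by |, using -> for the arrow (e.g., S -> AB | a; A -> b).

S -> a | FF; F -> a | b | FF | aS | aX | aa | bF; X -> a | FF | aa | bF

Unit productions: F->X, X->S.
Unit pairs (A ⇒* B via units): (F,S), (F,X), (X,S).
S: inherits non-unit rules of {S} → FF | a.
F: inherits non-unit rules of {F, S, X} → FF | a | aS | aX | aa | b | bF.
X: inherits non-unit rules of {S, X} → FF | a | aa | bF.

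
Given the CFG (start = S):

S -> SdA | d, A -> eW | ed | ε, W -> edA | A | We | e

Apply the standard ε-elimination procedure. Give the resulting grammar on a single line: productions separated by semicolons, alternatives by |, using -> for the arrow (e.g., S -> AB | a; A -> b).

Nullable set: {A, W}.
S -> SdA: A nullable, giving Sd | SdA.
Drop A -> ε.
A -> eW: W nullable, giving e | eW.
W -> A: A nullable, giving A.
W -> We: W nullable, giving We | e.
W -> edA: A nullable, giving ed | edA.
Unchanged (no nullable symbols): S -> d; A -> ed; W -> e.

S -> d | Sd | SdA; A -> e | eW | ed; W -> A | e | We | ed | edA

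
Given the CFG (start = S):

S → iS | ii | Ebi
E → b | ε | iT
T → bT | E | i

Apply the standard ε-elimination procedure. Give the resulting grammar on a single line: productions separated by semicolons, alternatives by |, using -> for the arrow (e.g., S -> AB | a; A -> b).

Nullable set: {E, T}.
S -> Ebi: E nullable, giving Ebi | bi.
Drop E -> ε.
E -> iT: T nullable, giving i | iT.
T -> E: E nullable, giving E.
T -> bT: T nullable, giving b | bT.
Unchanged (no nullable symbols): S -> iS; S -> ii; E -> b; T -> i.

S -> bi | iS | ii | Ebi; E -> b | i | iT; T -> E | b | i | bT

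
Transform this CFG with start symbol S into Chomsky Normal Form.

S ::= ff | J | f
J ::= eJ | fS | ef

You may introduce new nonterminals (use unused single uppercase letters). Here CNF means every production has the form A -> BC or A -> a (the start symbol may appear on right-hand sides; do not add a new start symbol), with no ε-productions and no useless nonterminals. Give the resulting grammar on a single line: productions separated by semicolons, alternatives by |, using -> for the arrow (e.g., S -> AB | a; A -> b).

No ε-productions.
After unit-elimination: S -> f | eJ | ef | fS | ff; J -> eJ | ef | fS.
TERM: introduce A -> e, B -> f and substitute in every rule of length ≥2.

S -> f | AB | AJ | BB | BS; A -> e; B -> f; J -> AB | AJ | BS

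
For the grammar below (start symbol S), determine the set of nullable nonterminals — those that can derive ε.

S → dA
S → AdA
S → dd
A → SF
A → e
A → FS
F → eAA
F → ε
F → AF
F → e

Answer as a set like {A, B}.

Directly nullable (have an ε-rule): {F}.
Not nullable: A, S — each has a terminal in every rule's right-hand side or depends on a non-nullable symbol.

{F}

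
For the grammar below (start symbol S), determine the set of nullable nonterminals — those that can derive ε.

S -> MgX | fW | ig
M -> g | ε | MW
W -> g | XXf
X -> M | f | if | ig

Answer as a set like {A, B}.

Directly nullable (have an ε-rule): {M}.
X is nullable via X -> M (every symbol on the right is already known nullable).
Not nullable: S, W — each has a terminal in every rule's right-hand side or depends on a non-nullable symbol.

{M, X}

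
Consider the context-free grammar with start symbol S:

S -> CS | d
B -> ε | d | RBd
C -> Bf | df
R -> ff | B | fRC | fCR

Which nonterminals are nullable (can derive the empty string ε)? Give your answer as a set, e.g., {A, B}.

Directly nullable (have an ε-rule): {B}.
R is nullable via R -> B (every symbol on the right is already known nullable).
Not nullable: C, S — each has a terminal in every rule's right-hand side or depends on a non-nullable symbol.

{B, R}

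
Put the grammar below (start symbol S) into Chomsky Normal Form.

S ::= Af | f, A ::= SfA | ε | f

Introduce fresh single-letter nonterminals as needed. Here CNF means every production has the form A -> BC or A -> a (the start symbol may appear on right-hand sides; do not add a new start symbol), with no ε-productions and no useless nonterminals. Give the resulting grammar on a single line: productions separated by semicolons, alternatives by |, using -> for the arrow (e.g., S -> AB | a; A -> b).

S -> f | AB; A -> f | SB | SC; B -> f; C -> BA

Nullable: {A}; after ε-elimination: S -> f | Af; A -> f | Sf | SfA.
No unit productions to eliminate.
TERM: introduce B -> f and substitute in every rule of length ≥2.
BIN: A -> SBA becomes A -> SC, C -> BA.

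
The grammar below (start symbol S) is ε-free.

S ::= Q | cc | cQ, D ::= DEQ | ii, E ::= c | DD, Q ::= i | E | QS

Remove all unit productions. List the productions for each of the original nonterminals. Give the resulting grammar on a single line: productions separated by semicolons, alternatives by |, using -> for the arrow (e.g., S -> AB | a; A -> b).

S -> c | i | DD | QS | cQ | cc; D -> ii | DEQ; E -> c | DD; Q -> c | i | DD | QS

Unit productions: Q->E, S->Q.
Unit pairs (A ⇒* B via units): (Q,E), (S,E), (S,Q).
S: inherits non-unit rules of {E, Q, S} → DD | QS | c | cQ | cc | i.
D: inherits non-unit rules of {D} → DEQ | ii.
E: inherits non-unit rules of {E} → DD | c.
Q: inherits non-unit rules of {E, Q} → DD | QS | c | i.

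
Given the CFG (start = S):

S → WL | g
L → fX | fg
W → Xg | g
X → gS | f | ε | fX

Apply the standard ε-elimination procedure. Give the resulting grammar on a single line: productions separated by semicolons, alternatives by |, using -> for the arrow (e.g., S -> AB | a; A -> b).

Nullable set: {X}.
L -> fX: X nullable, giving f | fX.
W -> Xg: X nullable, giving Xg | g.
Drop X -> ε.
X -> fX: X nullable, giving f | fX.
Unchanged (no nullable symbols): S -> WL; S -> g; L -> fg; W -> g; X -> f; X -> gS.

S -> g | WL; L -> f | fX | fg; W -> g | Xg; X -> f | fX | gS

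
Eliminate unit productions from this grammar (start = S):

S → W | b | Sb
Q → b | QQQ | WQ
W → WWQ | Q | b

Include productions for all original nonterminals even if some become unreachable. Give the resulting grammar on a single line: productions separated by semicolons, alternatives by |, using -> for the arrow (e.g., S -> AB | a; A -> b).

S -> b | Sb | WQ | QQQ | WWQ; Q -> b | WQ | QQQ; W -> b | WQ | QQQ | WWQ

Unit productions: S->W, W->Q.
Unit pairs (A ⇒* B via units): (S,Q), (S,W), (W,Q).
S: inherits non-unit rules of {Q, S, W} → QQQ | Sb | WQ | WWQ | b.
Q: inherits non-unit rules of {Q} → QQQ | WQ | b.
W: inherits non-unit rules of {Q, W} → QQQ | WQ | WWQ | b.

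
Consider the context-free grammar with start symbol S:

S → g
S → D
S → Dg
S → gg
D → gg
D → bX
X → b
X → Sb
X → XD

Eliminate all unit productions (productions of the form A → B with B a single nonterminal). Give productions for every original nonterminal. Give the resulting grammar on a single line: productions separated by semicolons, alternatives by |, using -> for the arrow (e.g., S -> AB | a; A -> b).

Unit productions: S->D.
Unit pairs (A ⇒* B via units): (S,D).
S: inherits non-unit rules of {D, S} → Dg | bX | g | gg.
D: inherits non-unit rules of {D} → bX | gg.
X: inherits non-unit rules of {X} → Sb | XD | b.

S -> g | Dg | bX | gg; D -> bX | gg; X -> b | Sb | XD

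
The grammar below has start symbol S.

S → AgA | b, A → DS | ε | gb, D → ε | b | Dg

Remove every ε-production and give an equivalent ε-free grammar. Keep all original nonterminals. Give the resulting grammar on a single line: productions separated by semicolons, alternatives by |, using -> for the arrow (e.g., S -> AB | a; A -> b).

S -> b | g | Ag | gA | AgA; A -> S | DS | gb; D -> b | g | Dg

Nullable set: {A, D}.
S -> AgA: A, A nullable, giving Ag | AgA | g | gA.
Drop A -> ε.
A -> DS: D nullable, giving DS | S.
Drop D -> ε.
D -> Dg: D nullable, giving Dg | g.
Unchanged (no nullable symbols): S -> b; A -> gb; D -> b.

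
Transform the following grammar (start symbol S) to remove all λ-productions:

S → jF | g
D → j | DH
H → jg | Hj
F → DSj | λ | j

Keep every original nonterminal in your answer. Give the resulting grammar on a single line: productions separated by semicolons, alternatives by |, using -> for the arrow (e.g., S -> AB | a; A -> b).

S -> g | j | jF; D -> j | DH; F -> j | DSj; H -> Hj | jg

Nullable set: {F}.
S -> jF: F nullable, giving j | jF.
Drop F -> λ.
Unchanged (no nullable symbols): S -> g; D -> DH; D -> j; F -> DSj; F -> j; H -> Hj; H -> jg.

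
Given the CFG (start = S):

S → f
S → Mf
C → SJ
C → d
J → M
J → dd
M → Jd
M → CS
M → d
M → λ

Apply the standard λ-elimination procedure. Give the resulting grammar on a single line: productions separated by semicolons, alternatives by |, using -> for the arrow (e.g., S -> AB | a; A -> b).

S -> f | Mf; C -> S | d | SJ; J -> M | dd; M -> d | CS | Jd

Nullable set: {J, M}.
S -> Mf: M nullable, giving Mf | f.
C -> SJ: J nullable, giving S | SJ.
J -> M: M nullable, giving M.
Drop M -> λ.
M -> Jd: J nullable, giving Jd | d.
Unchanged (no nullable symbols): S -> f; C -> d; J -> dd; M -> CS; M -> d.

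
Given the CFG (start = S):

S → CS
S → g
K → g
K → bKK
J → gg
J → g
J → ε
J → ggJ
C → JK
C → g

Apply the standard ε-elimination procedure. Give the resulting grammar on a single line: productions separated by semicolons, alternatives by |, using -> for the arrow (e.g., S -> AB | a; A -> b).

S -> g | CS; C -> K | g | JK; J -> g | gg | ggJ; K -> g | bKK

Nullable set: {J}.
C -> JK: J nullable, giving JK | K.
Drop J -> ε.
J -> ggJ: J nullable, giving gg | ggJ.
Unchanged (no nullable symbols): S -> CS; S -> g; C -> g; J -> g; J -> gg; K -> bKK; K -> g.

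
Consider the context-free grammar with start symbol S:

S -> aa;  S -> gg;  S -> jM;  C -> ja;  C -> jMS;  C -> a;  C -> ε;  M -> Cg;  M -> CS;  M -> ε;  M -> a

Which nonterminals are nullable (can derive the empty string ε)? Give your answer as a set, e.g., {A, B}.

Directly nullable (have an ε-rule): {C, M}.
Not nullable: S — each has a terminal in every rule's right-hand side or depends on a non-nullable symbol.

{C, M}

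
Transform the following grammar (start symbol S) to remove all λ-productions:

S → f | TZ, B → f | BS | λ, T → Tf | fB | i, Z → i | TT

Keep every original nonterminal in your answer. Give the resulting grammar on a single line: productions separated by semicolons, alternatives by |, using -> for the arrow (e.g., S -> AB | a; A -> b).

S -> f | TZ; B -> S | f | BS; T -> f | i | Tf | fB; Z -> i | TT

Nullable set: {B}.
Drop B -> λ.
B -> BS: B nullable, giving BS | S.
T -> fB: B nullable, giving f | fB.
Unchanged (no nullable symbols): S -> TZ; S -> f; B -> f; T -> Tf; T -> i; Z -> TT; Z -> i.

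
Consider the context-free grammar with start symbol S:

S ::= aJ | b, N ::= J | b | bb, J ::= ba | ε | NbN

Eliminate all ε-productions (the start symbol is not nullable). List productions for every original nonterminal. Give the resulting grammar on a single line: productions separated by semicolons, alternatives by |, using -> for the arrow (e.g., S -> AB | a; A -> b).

S -> a | b | aJ; J -> b | Nb | bN | ba | NbN; N -> J | b | bb

Nullable set: {J, N}.
S -> aJ: J nullable, giving a | aJ.
Drop J -> ε.
J -> NbN: N, N nullable, giving Nb | NbN | b | bN.
N -> J: J nullable, giving J.
Unchanged (no nullable symbols): S -> b; J -> ba; N -> b; N -> bb.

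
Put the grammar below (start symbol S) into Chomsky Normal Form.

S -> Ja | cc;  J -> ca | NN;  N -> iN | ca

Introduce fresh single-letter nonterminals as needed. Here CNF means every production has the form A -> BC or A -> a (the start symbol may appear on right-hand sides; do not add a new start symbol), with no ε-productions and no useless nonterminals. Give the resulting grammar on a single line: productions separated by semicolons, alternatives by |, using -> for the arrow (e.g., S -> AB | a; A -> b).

S -> AA | JB; A -> c; B -> a; C -> i; J -> AB | NN; N -> AB | CN

No ε-productions.
No unit productions to eliminate.
TERM: introduce B -> a, A -> c, C -> i and substitute in every rule of length ≥2.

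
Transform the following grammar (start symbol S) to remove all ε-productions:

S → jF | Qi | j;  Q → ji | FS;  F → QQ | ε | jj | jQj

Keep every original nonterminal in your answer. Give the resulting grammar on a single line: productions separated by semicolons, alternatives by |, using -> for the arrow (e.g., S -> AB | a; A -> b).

Nullable set: {F}.
S -> jF: F nullable, giving j | jF.
Drop F -> ε.
Q -> FS: F nullable, giving FS | S.
Unchanged (no nullable symbols): S -> Qi; S -> j; F -> QQ; F -> jQj; F -> jj; Q -> ji.

S -> j | Qi | jF; F -> QQ | jj | jQj; Q -> S | FS | ji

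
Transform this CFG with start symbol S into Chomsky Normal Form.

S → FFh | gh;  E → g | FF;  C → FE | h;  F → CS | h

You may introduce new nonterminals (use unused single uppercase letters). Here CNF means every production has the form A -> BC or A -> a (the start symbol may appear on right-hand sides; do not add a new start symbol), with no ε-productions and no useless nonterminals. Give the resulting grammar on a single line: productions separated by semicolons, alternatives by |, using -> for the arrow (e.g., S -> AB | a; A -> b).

No ε-productions.
No unit productions to eliminate.
TERM: introduce B -> g, A -> h and substitute in every rule of length ≥2.
BIN: S -> FFA becomes S -> FD, D -> FA.

S -> BA | FD; A -> h; B -> g; C -> h | FE; D -> FA; E -> g | FF; F -> h | CS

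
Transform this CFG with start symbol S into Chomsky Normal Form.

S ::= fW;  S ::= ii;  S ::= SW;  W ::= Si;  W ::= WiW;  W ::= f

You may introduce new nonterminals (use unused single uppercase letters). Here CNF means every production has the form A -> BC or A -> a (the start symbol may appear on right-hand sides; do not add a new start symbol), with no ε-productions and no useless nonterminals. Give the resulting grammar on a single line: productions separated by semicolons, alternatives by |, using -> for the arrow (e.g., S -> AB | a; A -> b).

S -> AW | BB | SW; A -> f; B -> i; C -> BW; W -> f | SB | WC

No ε-productions.
No unit productions to eliminate.
TERM: introduce A -> f, B -> i and substitute in every rule of length ≥2.
BIN: W -> WBW becomes W -> WC, C -> BW.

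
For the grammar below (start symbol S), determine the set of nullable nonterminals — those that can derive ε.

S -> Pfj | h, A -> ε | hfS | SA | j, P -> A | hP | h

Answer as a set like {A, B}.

Directly nullable (have an ε-rule): {A}.
P is nullable via P -> A (every symbol on the right is already known nullable).
Not nullable: S — each has a terminal in every rule's right-hand side or depends on a non-nullable symbol.

{A, P}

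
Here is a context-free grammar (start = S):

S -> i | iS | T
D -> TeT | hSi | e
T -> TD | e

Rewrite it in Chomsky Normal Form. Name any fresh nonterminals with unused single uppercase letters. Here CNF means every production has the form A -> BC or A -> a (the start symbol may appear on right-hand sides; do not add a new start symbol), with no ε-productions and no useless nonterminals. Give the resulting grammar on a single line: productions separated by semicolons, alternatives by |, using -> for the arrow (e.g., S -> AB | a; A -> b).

No ε-productions.
After unit-elimination: S -> e | i | TD | iS; D -> e | TeT | hSi; T -> e | TD.
TERM: introduce A -> e, B -> h, C -> i and substitute in every rule of length ≥2.
BIN: D -> BSC becomes D -> BE, E -> SC; D -> TAT becomes D -> TF, F -> AT.

S -> e | i | CS | TD; A -> e; B -> h; C -> i; D -> e | BE | TF; E -> SC; F -> AT; T -> e | TD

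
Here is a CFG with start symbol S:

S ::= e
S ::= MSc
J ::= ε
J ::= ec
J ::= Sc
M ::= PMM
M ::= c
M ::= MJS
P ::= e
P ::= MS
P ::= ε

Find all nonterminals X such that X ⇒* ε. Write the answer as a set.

Directly nullable (have an ε-rule): {J, P}.
Not nullable: M, S — each has a terminal in every rule's right-hand side or depends on a non-nullable symbol.

{J, P}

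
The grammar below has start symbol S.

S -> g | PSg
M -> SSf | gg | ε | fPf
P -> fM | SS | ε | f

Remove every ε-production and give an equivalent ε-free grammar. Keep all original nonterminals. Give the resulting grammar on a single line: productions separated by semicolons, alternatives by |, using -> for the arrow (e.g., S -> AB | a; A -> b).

S -> g | Sg | PSg; M -> ff | gg | SSf | fPf; P -> f | SS | fM

Nullable set: {M, P}.
S -> PSg: P nullable, giving PSg | Sg.
Drop M -> ε.
M -> fPf: P nullable, giving fPf | ff.
Drop P -> ε.
P -> fM: M nullable, giving f | fM.
Unchanged (no nullable symbols): S -> g; M -> SSf; M -> gg; P -> SS; P -> f.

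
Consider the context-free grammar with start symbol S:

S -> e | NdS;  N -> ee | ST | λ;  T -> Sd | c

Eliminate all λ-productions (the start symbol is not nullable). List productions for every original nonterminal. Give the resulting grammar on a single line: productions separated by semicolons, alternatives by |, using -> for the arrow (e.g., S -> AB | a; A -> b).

S -> e | dS | NdS; N -> ST | ee; T -> c | Sd

Nullable set: {N}.
S -> NdS: N nullable, giving NdS | dS.
Drop N -> λ.
Unchanged (no nullable symbols): S -> e; N -> ST; N -> ee; T -> Sd; T -> c.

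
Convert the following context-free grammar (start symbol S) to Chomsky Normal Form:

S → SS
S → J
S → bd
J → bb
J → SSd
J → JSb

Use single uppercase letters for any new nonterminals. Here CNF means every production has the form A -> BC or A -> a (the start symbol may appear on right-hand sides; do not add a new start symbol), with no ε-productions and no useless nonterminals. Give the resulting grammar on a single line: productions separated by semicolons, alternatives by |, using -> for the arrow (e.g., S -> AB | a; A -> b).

No ε-productions.
After unit-elimination: S -> SS | bb | bd | JSb | SSd; J -> bb | JSb | SSd.
TERM: introduce A -> b, B -> d and substitute in every rule of length ≥2.
BIN: J -> JSA becomes J -> JC, C -> SA; J -> SSB becomes J -> SD, D -> SB; S -> JSA becomes S -> JE, E -> SA; S -> SSB becomes S -> SF, F -> SB.

S -> AA | AB | JE | SF | SS; A -> b; B -> d; C -> SA; D -> SB; E -> SA; F -> SB; J -> AA | JC | SD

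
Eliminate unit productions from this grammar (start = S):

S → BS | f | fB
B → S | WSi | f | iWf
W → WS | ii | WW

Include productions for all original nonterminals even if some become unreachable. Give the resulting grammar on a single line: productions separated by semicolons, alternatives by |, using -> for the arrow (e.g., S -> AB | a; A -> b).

S -> f | BS | fB; B -> f | BS | fB | WSi | iWf; W -> WS | WW | ii

Unit productions: B->S.
Unit pairs (A ⇒* B via units): (B,S).
S: inherits non-unit rules of {S} → BS | f | fB.
B: inherits non-unit rules of {B, S} → BS | WSi | f | fB | iWf.
W: inherits non-unit rules of {W} → WS | WW | ii.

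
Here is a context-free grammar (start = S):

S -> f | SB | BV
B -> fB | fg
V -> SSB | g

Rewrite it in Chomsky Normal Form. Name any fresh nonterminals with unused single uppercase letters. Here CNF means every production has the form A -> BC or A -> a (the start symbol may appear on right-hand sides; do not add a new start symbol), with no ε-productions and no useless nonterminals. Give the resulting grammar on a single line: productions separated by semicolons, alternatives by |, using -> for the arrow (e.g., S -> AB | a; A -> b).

No ε-productions.
No unit productions to eliminate.
TERM: introduce A -> f, C -> g and substitute in every rule of length ≥2.
BIN: V -> SSB becomes V -> SD, D -> SB.

S -> f | BV | SB; A -> f; B -> AB | AC; C -> g; D -> SB; V -> g | SD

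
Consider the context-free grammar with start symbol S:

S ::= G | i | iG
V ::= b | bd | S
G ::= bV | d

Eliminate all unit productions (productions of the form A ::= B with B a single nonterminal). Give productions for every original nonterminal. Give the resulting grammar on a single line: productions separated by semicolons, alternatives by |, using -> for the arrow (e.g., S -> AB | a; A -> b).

Unit productions: S->G, V->S.
Unit pairs (A ⇒* B via units): (S,G), (V,G), (V,S).
S: inherits non-unit rules of {G, S} → bV | d | i | iG.
G: inherits non-unit rules of {G} → bV | d.
V: inherits non-unit rules of {G, S, V} → b | bV | bd | d | i | iG.

S -> d | i | bV | iG; G -> d | bV; V -> b | d | i | bV | bd | iG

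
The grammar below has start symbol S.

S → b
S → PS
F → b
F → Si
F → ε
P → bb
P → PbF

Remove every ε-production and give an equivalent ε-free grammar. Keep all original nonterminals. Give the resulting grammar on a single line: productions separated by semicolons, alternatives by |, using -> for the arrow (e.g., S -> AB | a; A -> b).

S -> b | PS; F -> b | Si; P -> Pb | bb | PbF

Nullable set: {F}.
Drop F -> ε.
P -> PbF: F nullable, giving Pb | PbF.
Unchanged (no nullable symbols): S -> PS; S -> b; F -> Si; F -> b; P -> bb.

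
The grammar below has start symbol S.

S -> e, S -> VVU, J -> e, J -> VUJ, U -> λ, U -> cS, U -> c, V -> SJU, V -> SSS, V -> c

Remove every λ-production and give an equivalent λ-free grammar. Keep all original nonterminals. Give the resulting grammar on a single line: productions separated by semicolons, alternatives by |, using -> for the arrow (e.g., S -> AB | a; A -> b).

Nullable set: {U}.
S -> VVU: U nullable, giving VV | VVU.
J -> VUJ: U nullable, giving VJ | VUJ.
Drop U -> λ.
V -> SJU: U nullable, giving SJ | SJU.
Unchanged (no nullable symbols): S -> e; J -> e; U -> c; U -> cS; V -> SSS; V -> c.

S -> e | VV | VVU; J -> e | VJ | VUJ; U -> c | cS; V -> c | SJ | SJU | SSS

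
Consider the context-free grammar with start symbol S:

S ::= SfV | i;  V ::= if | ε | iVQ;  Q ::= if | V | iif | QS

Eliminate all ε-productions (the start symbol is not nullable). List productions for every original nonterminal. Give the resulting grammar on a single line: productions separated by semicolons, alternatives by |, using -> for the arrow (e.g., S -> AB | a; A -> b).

Nullable set: {Q, V}.
S -> SfV: V nullable, giving Sf | SfV.
Q -> QS: Q nullable, giving QS | S.
Q -> V: V nullable, giving V.
Drop V -> ε.
V -> iVQ: V, Q nullable, giving i | iQ | iV | iVQ.
Unchanged (no nullable symbols): S -> i; Q -> if; Q -> iif; V -> if.

S -> i | Sf | SfV; Q -> S | V | QS | if | iif; V -> i | iQ | iV | if | iVQ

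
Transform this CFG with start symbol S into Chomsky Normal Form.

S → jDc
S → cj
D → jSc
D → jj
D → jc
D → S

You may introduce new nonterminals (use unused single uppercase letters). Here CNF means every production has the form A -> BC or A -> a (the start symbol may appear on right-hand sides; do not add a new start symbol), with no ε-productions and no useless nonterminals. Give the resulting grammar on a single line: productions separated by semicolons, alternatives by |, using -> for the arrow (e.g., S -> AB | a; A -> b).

S -> AB | BF; A -> c; B -> j; C -> DA; D -> AB | BA | BB | BC | BE; E -> SA; F -> DA

No ε-productions.
After unit-elimination: S -> cj | jDc; D -> cj | jc | jj | jDc | jSc.
TERM: introduce A -> c, B -> j and substitute in every rule of length ≥2.
BIN: D -> BDA becomes D -> BC, C -> DA; D -> BSA becomes D -> BE, E -> SA; S -> BDA becomes S -> BF, F -> DA.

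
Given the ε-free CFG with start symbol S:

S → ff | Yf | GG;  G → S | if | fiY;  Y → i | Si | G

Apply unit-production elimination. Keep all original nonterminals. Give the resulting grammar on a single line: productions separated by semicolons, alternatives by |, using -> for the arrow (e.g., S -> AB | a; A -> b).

Unit productions: G->S, Y->G.
Unit pairs (A ⇒* B via units): (G,S), (Y,G), (Y,S).
S: inherits non-unit rules of {S} → GG | Yf | ff.
G: inherits non-unit rules of {G, S} → GG | Yf | ff | fiY | if.
Y: inherits non-unit rules of {G, S, Y} → GG | Si | Yf | ff | fiY | i | if.

S -> GG | Yf | ff; G -> GG | Yf | ff | if | fiY; Y -> i | GG | Si | Yf | ff | if | fiY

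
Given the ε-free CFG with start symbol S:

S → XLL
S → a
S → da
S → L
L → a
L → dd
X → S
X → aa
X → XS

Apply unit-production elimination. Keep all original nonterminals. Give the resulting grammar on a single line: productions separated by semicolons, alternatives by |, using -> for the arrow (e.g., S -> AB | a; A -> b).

S -> a | da | dd | XLL; L -> a | dd; X -> a | XS | aa | da | dd | XLL

Unit productions: S->L, X->S.
Unit pairs (A ⇒* B via units): (S,L), (X,L), (X,S).
S: inherits non-unit rules of {L, S} → XLL | a | da | dd.
L: inherits non-unit rules of {L} → a | dd.
X: inherits non-unit rules of {L, S, X} → XLL | XS | a | aa | da | dd.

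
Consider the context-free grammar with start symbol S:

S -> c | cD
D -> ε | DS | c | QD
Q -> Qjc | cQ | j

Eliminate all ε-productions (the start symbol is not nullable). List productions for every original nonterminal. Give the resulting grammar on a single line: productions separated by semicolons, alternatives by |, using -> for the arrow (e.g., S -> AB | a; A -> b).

S -> c | cD; D -> Q | S | c | DS | QD; Q -> j | cQ | Qjc

Nullable set: {D}.
S -> cD: D nullable, giving c | cD.
Drop D -> ε.
D -> DS: D nullable, giving DS | S.
D -> QD: D nullable, giving Q | QD.
Unchanged (no nullable symbols): S -> c; D -> c; Q -> Qjc; Q -> cQ; Q -> j.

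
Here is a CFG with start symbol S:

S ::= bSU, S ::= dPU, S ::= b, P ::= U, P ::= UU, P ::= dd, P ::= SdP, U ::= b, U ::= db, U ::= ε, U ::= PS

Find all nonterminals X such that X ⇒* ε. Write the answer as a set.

{P, U}

Directly nullable (have an ε-rule): {U}.
P is nullable via P -> U (every symbol on the right is already known nullable).
Not nullable: S — each has a terminal in every rule's right-hand side or depends on a non-nullable symbol.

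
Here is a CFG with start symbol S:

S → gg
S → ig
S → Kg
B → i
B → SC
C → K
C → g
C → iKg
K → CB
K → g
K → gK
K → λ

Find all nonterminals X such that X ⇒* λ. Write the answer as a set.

{C, K}

Directly nullable (have an ε-rule): {K}.
C is nullable via C -> K (every symbol on the right is already known nullable).
Not nullable: B, S — each has a terminal in every rule's right-hand side or depends on a non-nullable symbol.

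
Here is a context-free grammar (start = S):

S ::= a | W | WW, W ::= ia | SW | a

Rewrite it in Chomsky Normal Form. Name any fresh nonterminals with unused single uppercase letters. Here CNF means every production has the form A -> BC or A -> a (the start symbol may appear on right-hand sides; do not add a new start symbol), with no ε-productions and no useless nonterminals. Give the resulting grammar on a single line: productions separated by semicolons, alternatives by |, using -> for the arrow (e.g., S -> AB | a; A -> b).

No ε-productions.
After unit-elimination: S -> a | SW | WW | ia; W -> a | SW | ia.
TERM: introduce B -> a, A -> i and substitute in every rule of length ≥2.

S -> a | AB | SW | WW; A -> i; B -> a; W -> a | AB | SW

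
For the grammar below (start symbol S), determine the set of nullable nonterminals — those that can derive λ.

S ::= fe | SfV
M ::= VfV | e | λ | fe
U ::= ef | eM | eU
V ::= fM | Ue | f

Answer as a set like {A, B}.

{M}

Directly nullable (have an ε-rule): {M}.
Not nullable: S, U, V — each has a terminal in every rule's right-hand side or depends on a non-nullable symbol.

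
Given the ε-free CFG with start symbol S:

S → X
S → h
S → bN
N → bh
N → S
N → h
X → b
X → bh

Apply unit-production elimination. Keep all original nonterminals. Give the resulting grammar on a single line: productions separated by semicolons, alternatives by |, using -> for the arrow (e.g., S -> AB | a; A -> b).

Unit productions: N->S, S->X.
Unit pairs (A ⇒* B via units): (N,S), (N,X), (S,X).
S: inherits non-unit rules of {S, X} → b | bN | bh | h.
N: inherits non-unit rules of {N, S, X} → b | bN | bh | h.
X: inherits non-unit rules of {X} → b | bh.

S -> b | h | bN | bh; N -> b | h | bN | bh; X -> b | bh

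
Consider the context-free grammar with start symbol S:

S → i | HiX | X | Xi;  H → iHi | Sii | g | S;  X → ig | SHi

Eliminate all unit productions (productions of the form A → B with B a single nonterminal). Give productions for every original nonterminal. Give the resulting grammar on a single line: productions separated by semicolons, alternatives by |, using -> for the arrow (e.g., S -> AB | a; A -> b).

Unit productions: H->S, S->X.
Unit pairs (A ⇒* B via units): (H,S), (H,X), (S,X).
S: inherits non-unit rules of {S, X} → HiX | SHi | Xi | i | ig.
H: inherits non-unit rules of {H, S, X} → HiX | SHi | Sii | Xi | g | i | iHi | ig.
X: inherits non-unit rules of {X} → SHi | ig.

S -> i | Xi | ig | HiX | SHi; H -> g | i | Xi | ig | HiX | SHi | Sii | iHi; X -> ig | SHi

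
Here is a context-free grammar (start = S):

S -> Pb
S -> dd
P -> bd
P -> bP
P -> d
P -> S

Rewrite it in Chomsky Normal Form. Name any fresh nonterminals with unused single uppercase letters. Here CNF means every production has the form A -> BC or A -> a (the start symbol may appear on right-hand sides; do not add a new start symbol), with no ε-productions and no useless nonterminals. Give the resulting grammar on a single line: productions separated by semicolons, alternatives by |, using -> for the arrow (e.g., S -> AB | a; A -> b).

S -> BB | PA; A -> b; B -> d; P -> d | AB | AP | BB | PA

No ε-productions.
After unit-elimination: S -> Pb | dd; P -> d | Pb | bP | bd | dd.
TERM: introduce A -> b, B -> d and substitute in every rule of length ≥2.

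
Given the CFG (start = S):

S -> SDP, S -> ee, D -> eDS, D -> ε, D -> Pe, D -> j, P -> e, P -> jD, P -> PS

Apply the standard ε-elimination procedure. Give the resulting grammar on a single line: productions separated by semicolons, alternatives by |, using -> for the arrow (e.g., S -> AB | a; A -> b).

S -> SP | ee | SDP; D -> j | Pe | eS | eDS; P -> e | j | PS | jD

Nullable set: {D}.
S -> SDP: D nullable, giving SDP | SP.
Drop D -> ε.
D -> eDS: D nullable, giving eDS | eS.
P -> jD: D nullable, giving j | jD.
Unchanged (no nullable symbols): S -> ee; D -> Pe; D -> j; P -> PS; P -> e.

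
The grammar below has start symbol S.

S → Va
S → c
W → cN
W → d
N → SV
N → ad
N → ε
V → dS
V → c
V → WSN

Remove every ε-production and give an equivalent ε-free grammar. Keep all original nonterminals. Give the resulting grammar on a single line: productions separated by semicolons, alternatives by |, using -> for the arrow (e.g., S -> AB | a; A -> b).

Nullable set: {N}.
Drop N -> ε.
V -> WSN: N nullable, giving WS | WSN.
W -> cN: N nullable, giving c | cN.
Unchanged (no nullable symbols): S -> Va; S -> c; N -> SV; N -> ad; V -> c; V -> dS; W -> d.

S -> c | Va; N -> SV | ad; V -> c | WS | dS | WSN; W -> c | d | cN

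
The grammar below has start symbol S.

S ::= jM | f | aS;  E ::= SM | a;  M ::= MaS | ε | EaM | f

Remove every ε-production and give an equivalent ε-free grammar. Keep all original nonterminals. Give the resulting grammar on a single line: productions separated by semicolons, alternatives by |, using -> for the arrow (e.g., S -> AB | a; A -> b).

S -> f | j | aS | jM; E -> S | a | SM; M -> f | Ea | aS | EaM | MaS

Nullable set: {M}.
S -> jM: M nullable, giving j | jM.
E -> SM: M nullable, giving S | SM.
Drop M -> ε.
M -> EaM: M nullable, giving Ea | EaM.
M -> MaS: M nullable, giving MaS | aS.
Unchanged (no nullable symbols): S -> aS; S -> f; E -> a; M -> f.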